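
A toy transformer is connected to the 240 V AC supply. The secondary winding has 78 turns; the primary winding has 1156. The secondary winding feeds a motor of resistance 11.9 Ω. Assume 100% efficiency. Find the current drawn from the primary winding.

V_s = V_p × N_s/N_p = 240 × 78/1156 = 16.194 V.
I_s = V_s/R = 16.194/11.9 = 1.3608 A.
For an ideal transformer I_p N_p = I_s N_s, so I_p = 1.3608 × 78/1156 = 0.0918 A.

I_p ≈ 0.0918 A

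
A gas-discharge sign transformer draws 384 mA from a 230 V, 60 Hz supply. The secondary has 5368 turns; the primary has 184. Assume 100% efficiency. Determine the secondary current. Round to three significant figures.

I_s ≈ 0.0132 A

I_s/I_p = N_p/N_s, so I_s = 0.384 × 184/5368 = 0.0132 A.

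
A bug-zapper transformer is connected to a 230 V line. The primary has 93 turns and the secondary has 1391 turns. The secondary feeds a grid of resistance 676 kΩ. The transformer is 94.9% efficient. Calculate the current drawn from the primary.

I_p ≈ 0.0802 A

V_s = 230 × 1391/93 = 3440.1 V.
I_s = V_s/R = 3440.1/676000 = 0.0050889 A.
P_out = V_s I_s = 3440.1 × 0.0050889 = 17.506 W.
P_in = P_out/η = 17.506/0.949 = 18.447 W.
I_p = P_in/V_p = 18.447/230 = 0.0802 A.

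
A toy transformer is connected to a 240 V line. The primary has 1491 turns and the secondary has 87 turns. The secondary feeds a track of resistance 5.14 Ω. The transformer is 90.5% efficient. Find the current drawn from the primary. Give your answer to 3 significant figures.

V_s = 240 × 87/1491 = 14.004 V.
I_s = V_s/R = 14.004/5.14 = 2.7245 A.
P_out = V_s I_s = 14.004 × 2.7245 = 38.154 W.
P_in = P_out/η = 38.154/0.905 = 42.159 W.
I_p = P_in/V_p = 42.159/240 = 0.176 A.

I_p ≈ 0.176 A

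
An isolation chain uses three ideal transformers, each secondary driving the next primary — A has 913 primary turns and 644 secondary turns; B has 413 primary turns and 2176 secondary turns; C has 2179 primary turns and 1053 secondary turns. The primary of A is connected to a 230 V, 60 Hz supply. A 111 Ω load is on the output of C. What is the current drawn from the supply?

I_supply ≈ 6.68 A

Secondary of A: V = 230.00 × 644/913 = 162.23 V.
Secondary of B: V = 162.23 × 2176/413 = 854.77 V.
Secondary of C: V = 854.77 × 1053/2179 = 413.07 V.
I_load = 413.07/111 = 3.7213 A, so P_out = 413.07 × 3.7213 = 1537.2 W.
All ideal ⇒ P_in = P_out, so I_supply = 1537.2/230 = 6.68 A.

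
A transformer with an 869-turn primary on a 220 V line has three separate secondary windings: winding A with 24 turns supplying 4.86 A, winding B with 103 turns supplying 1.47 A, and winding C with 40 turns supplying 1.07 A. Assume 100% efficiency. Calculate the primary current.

V_A = 220 × 24/869 = 6.0759 V; V_B = 220 × 103/869 = 26.076 V; V_C = 220 × 40/869 = 10.127 V.
P_out = V_A I_A + V_B I_B + V_C I_C = 6.0759×4.86 + 26.076×1.47 + 10.127×1.07 = 29.529 + 38.332 + 10.835 = 78.696 W.
Ideal ⇒ P_in = P_out, so I_p = P_out/V_p = 78.696/220 = 0.358 A.

I_p ≈ 0.358 A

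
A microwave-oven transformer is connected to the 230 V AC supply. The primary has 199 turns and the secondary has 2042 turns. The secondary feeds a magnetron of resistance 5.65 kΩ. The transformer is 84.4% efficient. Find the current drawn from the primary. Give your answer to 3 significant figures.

I_p ≈ 5.08 A

V_s = 230 × 2042/199 = 2360.1 V.
I_s = V_s/R = 2360.1/5650 = 0.41772 A.
P_out = V_s I_s = 2360.1 × 0.41772 = 985.85 W.
P_in = P_out/η = 985.85/0.844 = 1168.1 W.
I_p = P_in/V_p = 1168.1/230 = 5.08 A.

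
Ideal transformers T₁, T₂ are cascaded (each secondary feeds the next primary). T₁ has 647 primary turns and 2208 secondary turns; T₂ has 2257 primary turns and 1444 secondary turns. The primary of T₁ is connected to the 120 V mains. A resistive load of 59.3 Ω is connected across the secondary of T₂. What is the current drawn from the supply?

Secondary of T₁: V = 120.00 × 2208/647 = 409.52 V.
Secondary of T₂: V = 409.52 × 1444/2257 = 262.01 V.
I_load = 262.01/59.3 = 4.4183 A, so P_out = 262.01 × 4.4183 = 1157.6 W.
All ideal ⇒ P_in = P_out, so I_supply = 1157.6/120 = 9.65 A.

I_supply ≈ 9.65 A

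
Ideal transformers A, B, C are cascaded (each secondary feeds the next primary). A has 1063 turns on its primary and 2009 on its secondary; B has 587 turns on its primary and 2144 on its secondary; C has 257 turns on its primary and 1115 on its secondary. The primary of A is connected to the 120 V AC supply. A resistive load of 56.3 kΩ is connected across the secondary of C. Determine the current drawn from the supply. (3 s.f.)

I_supply ≈ 1.91 A

Secondary of A: V = 120.00 × 2009/1063 = 226.79 V.
Secondary of B: V = 226.79 × 2144/587 = 828.35 V.
Secondary of C: V = 828.35 × 1115/257 = 3593.8 V.
I_load = 3593.8/56300 = 0.063833 A, so P_out = 3593.8 × 0.063833 = 229.41 W.
All ideal ⇒ P_in = P_out, so I_supply = 229.41/120 = 1.91 A.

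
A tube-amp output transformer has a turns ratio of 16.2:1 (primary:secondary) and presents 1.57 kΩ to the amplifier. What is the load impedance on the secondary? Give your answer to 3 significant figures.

Z_s ≈ 5.98 Ω

Z_s = Z_p/(N_p/N_s)² = 1570/16.2² = 5.98 Ω.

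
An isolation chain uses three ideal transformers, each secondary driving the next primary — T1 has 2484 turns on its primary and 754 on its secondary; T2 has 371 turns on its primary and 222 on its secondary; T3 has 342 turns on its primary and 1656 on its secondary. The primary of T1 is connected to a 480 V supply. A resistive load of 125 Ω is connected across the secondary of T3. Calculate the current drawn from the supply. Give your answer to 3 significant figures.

Secondary of T1: V = 480.00 × 754/2484 = 145.70 V.
Secondary of T2: V = 145.70 × 222/371 = 87.185 V.
Secondary of T3: V = 87.185 × 1656/342 = 422.16 V.
I_load = 422.16/125 = 3.3773 A, so P_out = 422.16 × 3.3773 = 1425.7 W.
All ideal ⇒ P_in = P_out, so I_supply = 1425.7/480 = 2.97 A.

I_supply ≈ 2.97 A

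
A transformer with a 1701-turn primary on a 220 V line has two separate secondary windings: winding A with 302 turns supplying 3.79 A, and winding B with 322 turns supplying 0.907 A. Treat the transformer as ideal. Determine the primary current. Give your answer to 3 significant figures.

V_A = 220 × 302/1701 = 39.059 V; V_B = 220 × 322/1701 = 41.646 V.
P_out = V_A I_A + V_B I_B = 39.059×3.79 + 41.646×0.907 = 148.04 + 37.773 = 185.81 W.
Ideal ⇒ P_in = P_out, so I_p = P_out/V_p = 185.81/220 = 0.845 A.

I_p ≈ 0.845 A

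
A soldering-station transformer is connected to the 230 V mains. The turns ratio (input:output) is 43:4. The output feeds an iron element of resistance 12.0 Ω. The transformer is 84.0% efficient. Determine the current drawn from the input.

I_in ≈ 0.197 A

V_out = 230 × 4/43 = 21.395 V.
I_out = V_out/R = 21.395/12.0 = 1.7829 A.
P_out = V_out I_out = 21.395 × 1.7829 = 38.147 W.
P_in = P_out/η = 38.147/0.840 = 45.413 W.
I_in = P_in/V_in = 45.413/230 = 0.197 A.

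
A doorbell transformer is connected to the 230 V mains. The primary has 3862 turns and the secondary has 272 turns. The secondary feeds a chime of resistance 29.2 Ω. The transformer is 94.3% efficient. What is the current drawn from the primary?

V_s = 230 × 272/3862 = 16.199 V.
I_s = V_s/R = 16.199/29.2 = 0.55476 A.
P_out = V_s I_s = 16.199 × 0.55476 = 8.9864 W.
P_in = P_out/η = 8.9864/0.943 = 9.5296 W.
I_p = P_in/V_p = 9.5296/230 = 0.0414 A.

I_p ≈ 0.0414 A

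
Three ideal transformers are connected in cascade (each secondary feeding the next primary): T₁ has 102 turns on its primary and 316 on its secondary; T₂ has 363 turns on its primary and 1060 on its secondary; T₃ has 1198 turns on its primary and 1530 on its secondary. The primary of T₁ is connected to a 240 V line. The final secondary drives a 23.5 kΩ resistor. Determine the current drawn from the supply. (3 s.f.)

Secondary of T₁: V = 240.00 × 316/102 = 743.53 V.
Secondary of T₂: V = 743.53 × 1060/363 = 2171.2 V.
Secondary of T₃: V = 2171.2 × 1530/1198 = 2772.9 V.
I_load = 2772.9/23500 = 0.11800 A, so P_out = 2772.9 × 0.11800 = 327.19 W.
All ideal ⇒ P_in = P_out, so I_supply = 327.19/240 = 1.36 A.

I_supply ≈ 1.36 A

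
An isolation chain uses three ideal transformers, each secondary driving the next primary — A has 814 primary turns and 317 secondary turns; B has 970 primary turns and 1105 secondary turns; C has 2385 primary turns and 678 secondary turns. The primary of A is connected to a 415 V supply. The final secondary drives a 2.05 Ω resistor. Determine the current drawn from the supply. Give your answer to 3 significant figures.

Secondary of A: V = 415.00 × 317/814 = 161.62 V.
Secondary of B: V = 161.62 × 1105/970 = 184.11 V.
Secondary of C: V = 184.11 × 678/2385 = 52.338 V.
I_load = 52.338/2.05 = 25.531 A, so P_out = 52.338 × 25.531 = 1336.2 W.
All ideal ⇒ P_in = P_out, so I_supply = 1336.2/415 = 3.22 A.

I_supply ≈ 3.22 A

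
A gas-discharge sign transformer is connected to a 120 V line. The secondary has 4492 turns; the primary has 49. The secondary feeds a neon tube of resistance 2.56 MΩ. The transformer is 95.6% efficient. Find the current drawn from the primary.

I_p ≈ 0.412 A

V_s = 120 × 4492/49 = 11001 V.
I_s = V_s/R = 11001/(2.56×10^6) = 0.0042972 A.
P_out = V_s I_s = 11001 × 0.0042972 = 47.273 W.
P_in = P_out/η = 47.273/0.956 = 49.448 W.
I_p = P_in/V_p = 49.448/120 = 0.412 A.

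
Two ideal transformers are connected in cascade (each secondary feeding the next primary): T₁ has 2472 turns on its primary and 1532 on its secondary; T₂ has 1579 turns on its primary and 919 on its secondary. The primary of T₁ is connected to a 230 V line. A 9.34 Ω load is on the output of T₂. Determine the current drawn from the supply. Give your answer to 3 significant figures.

I_supply ≈ 3.20 A

Secondary of T₁: V = 230.00 × 1532/2472 = 142.54 V.
Secondary of T₂: V = 142.54 × 919/1579 = 82.961 V.
I_load = 82.961/9.34 = 8.8823 A, so P_out = 82.961 × 8.8823 = 736.88 W.
All ideal ⇒ P_in = P_out, so I_supply = 736.88/230 = 3.20 A.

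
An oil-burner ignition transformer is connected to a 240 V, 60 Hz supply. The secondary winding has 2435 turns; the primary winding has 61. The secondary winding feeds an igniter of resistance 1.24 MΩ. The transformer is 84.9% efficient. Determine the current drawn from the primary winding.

V_s = 240 × 2435/61 = 9580.3 V.
I_s = V_s/R = 9580.3/(1.24×10^6) = 0.0077261 A.
P_out = V_s I_s = 9580.3 × 0.0077261 = 74.018 W.
P_in = P_out/η = 74.018/0.849 = 87.183 W.
I_p = P_in/V_p = 87.183/240 = 0.363 A.

I_p ≈ 0.363 A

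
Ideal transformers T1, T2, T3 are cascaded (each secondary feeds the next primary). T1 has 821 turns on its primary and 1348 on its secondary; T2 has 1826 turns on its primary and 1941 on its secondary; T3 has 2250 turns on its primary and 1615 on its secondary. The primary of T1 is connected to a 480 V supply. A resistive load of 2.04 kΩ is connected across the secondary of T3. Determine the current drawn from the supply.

I_supply ≈ 0.369 A

After T1: V = 480.00 × 1348/821 = 788.11 V.
After T2: V = 788.11 × 1941/1826 = 837.75 V.
After T3: V = 837.75 × 1615/2250 = 601.32 V.
I_load = 601.32/2040 = 0.29476 A, so P_out = 601.32 × 0.29476 = 177.25 W.
All ideal ⇒ P_in = P_out, so I_supply = 177.25/480 = 0.369 A.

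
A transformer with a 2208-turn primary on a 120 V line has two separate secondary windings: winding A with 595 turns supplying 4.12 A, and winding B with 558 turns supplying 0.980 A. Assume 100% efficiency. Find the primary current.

V_A = 120 × 595/2208 = 32.337 V; V_B = 120 × 558/2208 = 30.326 V.
P_out = V_A I_A + V_B I_B = 32.337×4.12 + 30.326×0.980 = 133.23 + 29.720 = 162.95 W.
Ideal ⇒ P_in = P_out, so I_p = P_out/V_p = 162.95/120 = 1.36 A.

I_p ≈ 1.36 A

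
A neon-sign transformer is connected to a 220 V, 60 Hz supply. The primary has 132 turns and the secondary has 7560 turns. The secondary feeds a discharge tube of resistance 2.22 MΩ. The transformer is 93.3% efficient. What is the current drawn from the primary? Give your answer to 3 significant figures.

I_p ≈ 0.348 A

V_s = 220 × 7560/132 = 12600 V.
I_s = V_s/R = 12600/(2.22×10^6) = 0.0056757 A.
P_out = V_s I_s = 12600 × 0.0056757 = 71.514 W.
P_in = P_out/η = 71.514/0.933 = 76.649 W.
I_p = P_in/V_p = 76.649/220 = 0.348 A.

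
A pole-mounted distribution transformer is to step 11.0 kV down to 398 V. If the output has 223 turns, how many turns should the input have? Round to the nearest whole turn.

N_in/N_out = V_in/V_out, so N_in = 223 × 11000/398 = 6163.3 ≈ 6163 turns.

N_in = 6163 turns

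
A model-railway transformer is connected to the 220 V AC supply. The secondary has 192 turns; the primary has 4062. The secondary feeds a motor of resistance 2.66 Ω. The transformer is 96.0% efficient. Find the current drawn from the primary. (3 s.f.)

I_p ≈ 0.192 A

V_s = 220 × 192/4062 = 10.399 V.
I_s = V_s/R = 10.399/2.66 = 3.9093 A.
P_out = V_s I_s = 10.399 × 3.9093 = 40.652 W.
P_in = P_out/η = 40.652/0.960 = 42.346 W.
I_p = P_in/V_p = 42.346/220 = 0.192 A.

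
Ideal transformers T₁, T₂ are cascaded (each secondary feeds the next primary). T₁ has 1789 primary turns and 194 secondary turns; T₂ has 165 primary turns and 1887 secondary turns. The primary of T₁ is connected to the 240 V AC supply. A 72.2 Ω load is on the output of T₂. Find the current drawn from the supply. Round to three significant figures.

After T₁: V = 240.00 × 194/1789 = 26.026 V.
After T₂: V = 26.026 × 1887/165 = 297.64 V.
I_load = 297.64/72.2 = 4.1224 A, so P_out = 297.64 × 4.1224 = 1227.0 W.
All ideal ⇒ P_in = P_out, so I_supply = 1227.0/240 = 5.11 A.

I_supply ≈ 5.11 A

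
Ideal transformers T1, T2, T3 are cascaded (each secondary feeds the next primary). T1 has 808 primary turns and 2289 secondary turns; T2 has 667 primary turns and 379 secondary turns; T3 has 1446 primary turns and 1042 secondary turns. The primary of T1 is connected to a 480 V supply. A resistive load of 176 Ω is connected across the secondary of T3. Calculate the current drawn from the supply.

Secondary of T1: V = 480.00 × 2289/808 = 1359.8 V.
Secondary of T2: V = 1359.8 × 379/667 = 772.66 V.
Secondary of T3: V = 772.66 × 1042/1446 = 556.79 V.
I_load = 556.79/176 = 3.1636 A, so P_out = 556.79 × 3.1636 = 1761.4 W.
All ideal ⇒ P_in = P_out, so I_supply = 1761.4/480 = 3.67 A.

I_supply ≈ 3.67 A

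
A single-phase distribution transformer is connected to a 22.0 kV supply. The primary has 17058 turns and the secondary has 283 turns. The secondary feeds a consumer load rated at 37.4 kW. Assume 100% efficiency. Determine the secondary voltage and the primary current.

V_s = V_p × N_s/N_p = 22000 × 283/17058 = 364.99 V.
I_s = P/V_s = 37400/364.99 = 102.47 A.
I_p = I_s × N_s/N_p = 102.47 × 283/17058 = 1.70 A.

V_s ≈ 365 V, I_p ≈ 1.70 A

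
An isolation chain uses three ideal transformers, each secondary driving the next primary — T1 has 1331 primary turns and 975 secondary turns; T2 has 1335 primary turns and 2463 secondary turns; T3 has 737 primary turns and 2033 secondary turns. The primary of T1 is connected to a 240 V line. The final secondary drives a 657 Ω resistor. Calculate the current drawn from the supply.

After T1: V = 240.00 × 975/1331 = 175.81 V.
After T2: V = 175.81 × 2463/1335 = 324.36 V.
After T3: V = 324.36 × 2033/737 = 894.73 V.
I_load = 894.73/657 = 1.3618 A, so P_out = 894.73 × 1.3618 = 1218.5 W.
All ideal ⇒ P_in = P_out, so I_supply = 1218.5/240 = 5.08 A.

I_supply ≈ 5.08 A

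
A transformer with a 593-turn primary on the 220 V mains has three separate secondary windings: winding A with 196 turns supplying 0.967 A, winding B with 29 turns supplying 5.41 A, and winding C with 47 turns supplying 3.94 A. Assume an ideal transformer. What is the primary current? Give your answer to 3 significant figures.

I_p ≈ 0.896 A

V_A = 220 × 196/593 = 72.715 V; V_B = 220 × 29/593 = 10.759 V; V_C = 220 × 47/593 = 17.437 V.
P_out = V_A I_A + V_B I_B + V_C I_C = 72.715×0.967 + 10.759×5.41 + 17.437×3.94 = 70.315 + 58.205 + 68.701 = 197.22 W.
Ideal ⇒ P_in = P_out, so I_p = P_out/V_p = 197.22/220 = 0.896 A.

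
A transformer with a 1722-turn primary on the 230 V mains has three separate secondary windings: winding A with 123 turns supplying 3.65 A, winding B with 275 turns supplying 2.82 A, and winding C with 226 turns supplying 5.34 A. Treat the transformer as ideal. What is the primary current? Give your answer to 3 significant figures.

V_A = 230 × 123/1722 = 16.429 V; V_B = 230 × 275/1722 = 36.731 V; V_C = 230 × 226/1722 = 30.186 V.
P_out = V_A I_A + V_B I_B + V_C I_C = 16.429×3.65 + 36.731×2.82 + 30.186×5.34 = 59.964 + 103.58 + 161.19 = 324.74 W.
Ideal ⇒ P_in = P_out, so I_p = P_out/V_p = 324.74/230 = 1.41 A.

I_p ≈ 1.41 A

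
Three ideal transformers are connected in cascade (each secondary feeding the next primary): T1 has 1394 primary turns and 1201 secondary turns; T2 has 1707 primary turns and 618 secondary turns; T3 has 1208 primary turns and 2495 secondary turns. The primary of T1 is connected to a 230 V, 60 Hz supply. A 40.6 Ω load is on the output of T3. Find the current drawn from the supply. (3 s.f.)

After T1: V = 230.00 × 1201/1394 = 198.16 V.
After T2: V = 198.16 × 618/1707 = 71.740 V.
After T3: V = 71.740 × 2495/1208 = 148.17 V.
I_load = 148.17/40.6 = 3.6496 A, so P_out = 148.17 × 3.6496 = 540.76 W.
All ideal ⇒ P_in = P_out, so I_supply = 540.76/230 = 2.35 A.

I_supply ≈ 2.35 A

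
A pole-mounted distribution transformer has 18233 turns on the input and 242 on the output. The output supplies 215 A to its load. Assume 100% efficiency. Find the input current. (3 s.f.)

I_in ≈ 2.85 A

For an ideal transformer I_in/I_out = N_out/N_in, so I_in = 215 × 242/18233 = 2.85 A.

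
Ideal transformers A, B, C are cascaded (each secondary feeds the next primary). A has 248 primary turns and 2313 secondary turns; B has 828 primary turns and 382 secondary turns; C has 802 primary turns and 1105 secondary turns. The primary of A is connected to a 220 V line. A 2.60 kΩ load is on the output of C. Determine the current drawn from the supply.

Secondary of A: V = 220.00 × 2313/248 = 2051.9 V.
Secondary of B: V = 2051.9 × 382/828 = 946.63 V.
Secondary of C: V = 946.63 × 1105/802 = 1304.3 V.
I_load = 1304.3/2600 = 0.50164 A, so P_out = 1304.3 × 0.50164 = 654.28 W.
All ideal ⇒ P_in = P_out, so I_supply = 654.28/220 = 2.97 A.

I_supply ≈ 2.97 A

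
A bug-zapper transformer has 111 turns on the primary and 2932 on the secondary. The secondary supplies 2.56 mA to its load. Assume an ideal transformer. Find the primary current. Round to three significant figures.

For an ideal transformer I_p/I_s = N_s/N_p, so I_p = 0.00256 × 2932/111 = 0.0676 A.

I_p ≈ 0.0676 A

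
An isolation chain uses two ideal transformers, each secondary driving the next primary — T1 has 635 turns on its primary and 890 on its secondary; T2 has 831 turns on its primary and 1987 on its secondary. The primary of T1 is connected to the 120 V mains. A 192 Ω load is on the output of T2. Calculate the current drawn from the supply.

I_supply ≈ 7.02 A

Secondary of T1: V = 120.00 × 890/635 = 168.19 V.
Secondary of T2: V = 168.19 × 1987/831 = 402.16 V.
I_load = 402.16/192 = 2.0946 A, so P_out = 402.16 × 2.0946 = 842.34 W.
All ideal ⇒ P_in = P_out, so I_supply = 842.34/120 = 7.02 A.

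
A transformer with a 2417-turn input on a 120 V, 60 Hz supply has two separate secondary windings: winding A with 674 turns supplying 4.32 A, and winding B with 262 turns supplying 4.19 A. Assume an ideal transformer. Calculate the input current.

V_A = 120 × 674/2417 = 33.463 V; V_B = 120 × 262/2417 = 13.008 V.
P_out = V_A I_A + V_B I_B = 33.463×4.32 + 13.008×4.19 = 144.56 + 54.503 = 199.06 W.
Ideal ⇒ P_in = P_out, so I_in = P_out/V_in = 199.06/120 = 1.66 A.

I_in ≈ 1.66 A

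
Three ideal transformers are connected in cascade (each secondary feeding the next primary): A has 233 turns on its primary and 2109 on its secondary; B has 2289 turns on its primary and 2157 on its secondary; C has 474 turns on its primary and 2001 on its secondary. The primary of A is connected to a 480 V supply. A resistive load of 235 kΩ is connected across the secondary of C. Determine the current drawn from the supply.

Secondary of A: V = 480.00 × 2109/233 = 4344.7 V.
Secondary of B: V = 4344.7 × 2157/2289 = 4094.2 V.
Secondary of C: V = 4094.2 × 2001/474 = 17284 V.
I_load = 17284/235000 = 0.073547 A, so P_out = 17284 × 0.073547 = 1271.2 W.
All ideal ⇒ P_in = P_out, so I_supply = 1271.2/480 = 2.65 A.

I_supply ≈ 2.65 A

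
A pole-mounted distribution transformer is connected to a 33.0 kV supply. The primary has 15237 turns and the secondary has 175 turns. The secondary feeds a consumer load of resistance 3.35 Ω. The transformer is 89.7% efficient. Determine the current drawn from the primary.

V_s = 33000 × 175/15237 = 379.01 V.
I_s = V_s/R = 379.01/3.35 = 113.14 A.
P_out = V_s I_s = 379.01 × 113.14 = 42881 W.
P_in = P_out/η = 42881/0.897 = 47804 W.
I_p = P_in/V_p = 47804/33000 = 1.45 A.

I_p ≈ 1.45 A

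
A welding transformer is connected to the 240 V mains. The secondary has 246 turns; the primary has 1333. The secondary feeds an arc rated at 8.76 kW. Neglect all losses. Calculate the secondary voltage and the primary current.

V_s ≈ 44.3 V, I_p ≈ 36.5 A

V_s = V_p × N_s/N_p = 240 × 246/1333 = 44.291 V.
I_s = P/V_s = 8760/44.291 = 197.78 A.
I_p = I_s × N_s/N_p = 197.78 × 246/1333 = 36.5 A.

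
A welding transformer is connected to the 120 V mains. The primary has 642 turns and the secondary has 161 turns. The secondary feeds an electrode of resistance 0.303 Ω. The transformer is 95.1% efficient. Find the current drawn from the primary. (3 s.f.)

I_p ≈ 26.2 A

V_s = 120 × 161/642 = 30.093 V.
I_s = V_s/R = 30.093/0.303 = 99.318 A.
P_out = V_s I_s = 30.093 × 99.318 = 2988.8 W.
P_in = P_out/η = 2988.8/0.951 = 3142.8 W.
I_p = P_in/V_p = 3142.8/120 = 26.2 A.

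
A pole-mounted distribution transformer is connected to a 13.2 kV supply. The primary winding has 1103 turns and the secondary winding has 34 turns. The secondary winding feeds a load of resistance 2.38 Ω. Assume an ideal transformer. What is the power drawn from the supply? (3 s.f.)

P ≈ 69600 W

V_s = V_p × N_s/N_p = 13200 × 34/1103 = 406.89 V.
I_s = V_s/R = 406.89/2.38 = 170.96 A.
I_p = I_s × N_s/N_p = 170.96 × 34/1103 = 5.2699 A.
P = V_p I_p = 13200 × 5.2699 = 69600 W.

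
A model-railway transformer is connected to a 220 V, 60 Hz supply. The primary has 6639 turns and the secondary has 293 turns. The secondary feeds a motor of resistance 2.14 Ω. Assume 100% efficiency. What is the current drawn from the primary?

V_s = V_p × N_s/N_p = 220 × 293/6639 = 9.7093 V.
I_s = V_s/R = 9.7093/2.14 = 4.5371 A.
For an ideal transformer I_p N_p = I_s N_s, so I_p = 4.5371 × 293/6639 = 0.200 A.

I_p ≈ 0.200 A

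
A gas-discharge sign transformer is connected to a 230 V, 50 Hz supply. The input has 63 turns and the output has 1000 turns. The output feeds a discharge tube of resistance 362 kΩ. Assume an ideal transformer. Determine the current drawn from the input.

I_in ≈ 0.160 A

V_out = V_in × N_out/N_in = 230 × 1000/63 = 3650.8 V.
I_out = V_out/R = 3650.8/362000 = 0.010085 A.
For an ideal transformer I_in N_in = I_out N_out, so I_in = 0.010085 × 1000/63 = 0.160 A.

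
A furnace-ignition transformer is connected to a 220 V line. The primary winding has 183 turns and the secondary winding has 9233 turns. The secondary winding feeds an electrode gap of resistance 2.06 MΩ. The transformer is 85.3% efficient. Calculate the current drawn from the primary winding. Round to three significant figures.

I_p ≈ 0.319 A

V_s = 220 × 9233/183 = 11100 V.
I_s = V_s/R = 11100/(2.06×10^6) = 0.0053882 A.
P_out = V_s I_s = 11100 × 0.0053882 = 59.808 W.
P_in = P_out/η = 59.808/0.853 = 70.115 W.
I_p = P_in/V_p = 70.115/220 = 0.319 A.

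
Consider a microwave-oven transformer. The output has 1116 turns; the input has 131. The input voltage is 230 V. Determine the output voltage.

V_out/V_in = N_out/N_in, so V_out = 230 × 1116/131 = 1960 V.

V_out ≈ 1960 V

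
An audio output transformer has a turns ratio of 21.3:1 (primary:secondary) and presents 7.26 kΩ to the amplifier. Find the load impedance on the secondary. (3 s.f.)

Z_s ≈ 16.0 Ω

Z_s = Z_p/(N_p/N_s)² = 7260/21.3² = 16.0 Ω.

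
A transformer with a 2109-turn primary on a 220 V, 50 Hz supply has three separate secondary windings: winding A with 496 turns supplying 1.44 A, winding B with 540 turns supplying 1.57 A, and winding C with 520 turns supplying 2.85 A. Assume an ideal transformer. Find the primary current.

I_p ≈ 1.44 A

V_A = 220 × 496/2109 = 51.740 V; V_B = 220 × 540/2109 = 56.330 V; V_C = 220 × 520/2109 = 54.244 V.
P_out = V_A I_A + V_B I_B + V_C I_C = 51.740×1.44 + 56.330×1.57 + 54.244×2.85 = 74.506 + 88.438 + 154.59 = 317.54 W.
Ideal ⇒ P_in = P_out, so I_p = P_out/V_p = 317.54/220 = 1.44 A.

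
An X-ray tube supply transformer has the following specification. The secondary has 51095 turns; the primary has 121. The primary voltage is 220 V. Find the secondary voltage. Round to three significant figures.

V_s ≈ 92900 V

V_s/V_p = N_s/N_p, so V_s = 220 × 51095/121 = 92900 V.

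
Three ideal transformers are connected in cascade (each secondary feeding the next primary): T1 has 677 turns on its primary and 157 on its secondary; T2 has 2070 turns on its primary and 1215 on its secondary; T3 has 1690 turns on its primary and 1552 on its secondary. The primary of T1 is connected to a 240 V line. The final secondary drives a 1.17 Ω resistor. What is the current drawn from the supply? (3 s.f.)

I_supply ≈ 3.21 A

After T1: V = 240.00 × 157/677 = 55.657 V.
After T2: V = 55.657 × 1215/2070 = 32.668 V.
After T3: V = 32.668 × 1552/1690 = 30.001 V.
I_load = 30.001/1.17 = 25.642 A, so P_out = 30.001 × 25.642 = 769.27 W.
All ideal ⇒ P_in = P_out, so I_supply = 769.27/240 = 3.21 A.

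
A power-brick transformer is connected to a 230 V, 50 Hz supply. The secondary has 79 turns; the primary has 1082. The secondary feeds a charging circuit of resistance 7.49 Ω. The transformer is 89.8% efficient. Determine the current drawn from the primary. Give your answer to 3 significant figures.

V_s = 230 × 79/1082 = 16.793 V.
I_s = V_s/R = 16.793/7.49 = 2.2421 A.
P_out = V_s I_s = 16.793 × 2.2421 = 37.651 W.
P_in = P_out/η = 37.651/0.898 = 41.927 W.
I_p = P_in/V_p = 41.927/230 = 0.182 A.

I_p ≈ 0.182 A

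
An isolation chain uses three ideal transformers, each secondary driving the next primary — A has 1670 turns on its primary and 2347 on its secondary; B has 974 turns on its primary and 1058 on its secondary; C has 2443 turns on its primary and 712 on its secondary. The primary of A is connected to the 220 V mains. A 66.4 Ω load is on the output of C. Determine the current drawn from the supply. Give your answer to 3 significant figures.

I_supply ≈ 0.656 A

After A: V = 220.00 × 2347/1670 = 309.19 V.
After B: V = 309.19 × 1058/974 = 335.85 V.
After C: V = 335.85 × 712/2443 = 97.882 V.
I_load = 97.882/66.4 = 1.4741 A, so P_out = 97.882 × 1.4741 = 144.29 W.
All ideal ⇒ P_in = P_out, so I_supply = 144.29/220 = 0.656 A.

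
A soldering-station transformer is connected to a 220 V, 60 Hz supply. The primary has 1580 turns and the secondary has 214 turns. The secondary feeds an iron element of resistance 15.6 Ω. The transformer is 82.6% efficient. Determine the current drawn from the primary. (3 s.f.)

I_p ≈ 0.313 A

V_s = 220 × 214/1580 = 29.797 V.
I_s = V_s/R = 29.797/15.6 = 1.9101 A.
P_out = V_s I_s = 29.797 × 1.9101 = 56.916 W.
P_in = P_out/η = 56.916/0.826 = 68.906 W.
I_p = P_in/V_p = 68.906/220 = 0.313 A.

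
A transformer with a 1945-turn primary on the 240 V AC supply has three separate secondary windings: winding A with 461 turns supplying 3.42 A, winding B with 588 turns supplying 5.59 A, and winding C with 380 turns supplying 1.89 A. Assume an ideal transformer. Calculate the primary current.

V_A = 240 × 461/1945 = 56.884 V; V_B = 240 × 588/1945 = 72.555 V; V_C = 240 × 380/1945 = 46.889 V.
P_out = V_A I_A + V_B I_B + V_C I_C = 56.884×3.42 + 72.555×5.59 + 46.889×1.89 = 194.54 + 405.58 + 88.621 = 688.75 W.
Ideal ⇒ P_in = P_out, so I_p = P_out/V_p = 688.75/240 = 2.87 A.

I_p ≈ 2.87 A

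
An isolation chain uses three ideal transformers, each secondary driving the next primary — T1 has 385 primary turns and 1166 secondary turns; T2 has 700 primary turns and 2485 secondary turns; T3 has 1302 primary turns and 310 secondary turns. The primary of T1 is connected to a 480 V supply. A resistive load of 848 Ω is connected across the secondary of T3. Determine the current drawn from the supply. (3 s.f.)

After T1: V = 480.00 × 1166/385 = 1453.7 V.
After T2: V = 1453.7 × 2485/700 = 5160.7 V.
After T3: V = 5160.7 × 310/1302 = 1228.7 V.
I_load = 1228.7/848 = 1.4490 A, so P_out = 1228.7 × 1.4490 = 1780.4 W.
All ideal ⇒ P_in = P_out, so I_supply = 1780.4/480 = 3.71 A.

I_supply ≈ 3.71 A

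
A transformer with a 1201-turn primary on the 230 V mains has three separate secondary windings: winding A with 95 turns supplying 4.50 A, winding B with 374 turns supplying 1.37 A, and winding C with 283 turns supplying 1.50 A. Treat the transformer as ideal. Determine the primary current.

I_p ≈ 1.14 A

V_A = 230 × 95/1201 = 18.193 V; V_B = 230 × 374/1201 = 71.624 V; V_C = 230 × 283/1201 = 54.197 V.
P_out = V_A I_A + V_B I_B + V_C I_C = 18.193×4.50 + 71.624×1.37 + 54.197×1.50 = 81.869 + 98.124 + 81.295 = 261.29 W.
Ideal ⇒ P_in = P_out, so I_p = P_out/V_p = 261.29/230 = 1.14 A.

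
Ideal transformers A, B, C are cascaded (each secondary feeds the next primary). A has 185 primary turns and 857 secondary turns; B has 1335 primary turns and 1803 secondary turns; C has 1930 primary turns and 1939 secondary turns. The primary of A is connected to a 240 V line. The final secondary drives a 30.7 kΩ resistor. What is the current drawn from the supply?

After A: V = 240.00 × 857/185 = 1111.8 V.
After B: V = 1111.8 × 1803/1335 = 1501.5 V.
After C: V = 1501.5 × 1939/1930 = 1508.5 V.
I_load = 1508.5/30700 = 0.049138 A, so P_out = 1508.5 × 0.049138 = 74.126 W.
All ideal ⇒ P_in = P_out, so I_supply = 74.126/240 = 0.309 A.

I_supply ≈ 0.309 A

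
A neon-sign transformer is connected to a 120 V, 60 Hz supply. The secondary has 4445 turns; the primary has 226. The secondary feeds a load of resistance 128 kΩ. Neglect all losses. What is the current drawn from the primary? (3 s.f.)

V_s = V_p × N_s/N_p = 120 × 4445/226 = 2360.2 V.
I_s = V_s/R = 2360.2/128000 = 0.018439 A.
For an ideal transformer I_p N_p = I_s N_s, so I_p = 0.018439 × 4445/226 = 0.363 A.

I_p ≈ 0.363 A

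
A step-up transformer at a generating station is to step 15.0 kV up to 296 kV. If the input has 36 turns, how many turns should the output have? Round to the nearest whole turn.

N_out/N_in = V_out/V_in, so N_out = 36 × 296000/15000 = 710.4 ≈ 710 turns.

N_out = 710 turns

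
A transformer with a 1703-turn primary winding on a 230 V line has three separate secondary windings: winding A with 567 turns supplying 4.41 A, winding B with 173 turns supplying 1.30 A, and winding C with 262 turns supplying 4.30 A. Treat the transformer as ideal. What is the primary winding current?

I_p ≈ 2.26 A

V_A = 230 × 567/1703 = 76.577 V; V_B = 230 × 173/1703 = 23.365 V; V_C = 230 × 262/1703 = 35.385 V.
P_out = V_A I_A + V_B I_B + V_C I_C = 76.577×4.41 + 23.365×1.30 + 35.385×4.30 = 337.70 + 30.374 + 152.15 = 520.23 W.
Ideal ⇒ P_in = P_out, so I_p = P_out/V_p = 520.23/230 = 2.26 A.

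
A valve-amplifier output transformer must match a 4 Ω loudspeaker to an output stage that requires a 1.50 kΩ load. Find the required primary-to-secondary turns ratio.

Z_p/Z_s = (N_p/N_s)², so N_p/N_s = √(1500/4) = √375 = 19.4.

N_p/N_s ≈ 19.4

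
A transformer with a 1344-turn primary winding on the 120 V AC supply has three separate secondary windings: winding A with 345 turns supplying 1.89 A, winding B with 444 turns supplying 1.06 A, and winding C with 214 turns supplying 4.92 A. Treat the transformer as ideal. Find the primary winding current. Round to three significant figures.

V_A = 120 × 345/1344 = 30.804 V; V_B = 120 × 444/1344 = 39.643 V; V_C = 120 × 214/1344 = 19.107 V.
P_out = V_A I_A + V_B I_B + V_C I_C = 30.804×1.89 + 39.643×1.06 + 19.107×4.92 = 58.219 + 42.021 + 94.007 = 194.25 W.
Ideal ⇒ P_in = P_out, so I_p = P_out/V_p = 194.25/120 = 1.62 A.

I_p ≈ 1.62 A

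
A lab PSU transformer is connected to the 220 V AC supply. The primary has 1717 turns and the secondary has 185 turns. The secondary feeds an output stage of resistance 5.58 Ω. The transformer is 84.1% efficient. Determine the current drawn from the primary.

I_p ≈ 0.544 A

V_s = 220 × 185/1717 = 23.704 V.
I_s = V_s/R = 23.704/5.58 = 4.2481 A.
P_out = V_s I_s = 23.704 × 4.2481 = 100.70 W.
P_in = P_out/η = 100.70/0.841 = 119.73 W.
I_p = P_in/V_p = 119.73/220 = 0.544 A.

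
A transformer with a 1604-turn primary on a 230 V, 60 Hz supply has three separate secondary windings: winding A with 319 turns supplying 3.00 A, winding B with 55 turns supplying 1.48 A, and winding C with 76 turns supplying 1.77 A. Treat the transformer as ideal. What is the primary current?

I_p ≈ 0.731 A

V_A = 230 × 319/1604 = 45.742 V; V_B = 230 × 55/1604 = 7.8865 V; V_C = 230 × 76/1604 = 10.898 V.
P_out = V_A I_A + V_B I_B + V_C I_C = 45.742×3.00 + 7.8865×1.48 + 10.898×1.77 = 137.23 + 11.672 + 19.289 = 168.19 W.
Ideal ⇒ P_in = P_out, so I_p = P_out/V_p = 168.19/230 = 0.731 A.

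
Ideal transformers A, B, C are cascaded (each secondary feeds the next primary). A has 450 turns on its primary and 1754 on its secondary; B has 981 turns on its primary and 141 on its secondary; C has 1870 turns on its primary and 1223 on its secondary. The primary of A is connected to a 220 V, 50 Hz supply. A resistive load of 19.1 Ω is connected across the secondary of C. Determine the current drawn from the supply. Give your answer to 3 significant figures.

I_supply ≈ 1.55 A

Secondary of A: V = 220.00 × 1754/450 = 857.51 V.
Secondary of B: V = 857.51 × 141/981 = 123.25 V.
Secondary of C: V = 123.25 × 1223/1870 = 80.607 V.
I_load = 80.607/19.1 = 4.2203 A, so P_out = 80.607 × 4.2203 = 340.19 W.
All ideal ⇒ P_in = P_out, so I_supply = 340.19/220 = 1.55 A.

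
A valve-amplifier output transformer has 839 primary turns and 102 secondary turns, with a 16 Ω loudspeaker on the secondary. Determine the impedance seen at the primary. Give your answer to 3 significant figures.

Z_p = (N_p/N_s)² × Z_s = (839/102)² × 16 = 1080 Ω.

Z_p ≈ 1080 Ω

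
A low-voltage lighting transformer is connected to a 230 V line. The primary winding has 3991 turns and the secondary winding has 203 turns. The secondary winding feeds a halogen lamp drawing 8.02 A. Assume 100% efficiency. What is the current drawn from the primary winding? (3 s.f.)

I_p ≈ 0.408 A

For an ideal transformer I_p N_p = I_s N_s, so I_p = 8.02 × 203/3991 = 0.408 A.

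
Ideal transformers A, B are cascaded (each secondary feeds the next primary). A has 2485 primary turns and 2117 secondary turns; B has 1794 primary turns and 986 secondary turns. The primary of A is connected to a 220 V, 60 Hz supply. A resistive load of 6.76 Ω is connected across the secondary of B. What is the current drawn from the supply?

After A: V = 220.00 × 2117/2485 = 187.42 V.
After B: V = 187.42 × 986/1794 = 103.01 V.
I_load = 103.01/6.76 = 15.238 A, so P_out = 103.01 × 15.238 = 1569.6 W.
All ideal ⇒ P_in = P_out, so I_supply = 1569.6/220 = 7.13 A.

I_supply ≈ 7.13 A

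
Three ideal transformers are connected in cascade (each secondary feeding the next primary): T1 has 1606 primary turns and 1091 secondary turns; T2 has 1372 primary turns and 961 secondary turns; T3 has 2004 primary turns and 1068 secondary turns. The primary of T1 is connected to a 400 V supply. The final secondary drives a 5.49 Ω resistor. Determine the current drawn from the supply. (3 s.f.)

I_supply ≈ 4.69 A

After T1: V = 400.00 × 1091/1606 = 271.73 V.
After T2: V = 271.73 × 961/1372 = 190.33 V.
After T3: V = 190.33 × 1068/2004 = 101.43 V.
I_load = 101.43/5.49 = 18.476 A, so P_out = 101.43 × 18.476 = 1874.1 W.
All ideal ⇒ P_in = P_out, so I_supply = 1874.1/400 = 4.69 A.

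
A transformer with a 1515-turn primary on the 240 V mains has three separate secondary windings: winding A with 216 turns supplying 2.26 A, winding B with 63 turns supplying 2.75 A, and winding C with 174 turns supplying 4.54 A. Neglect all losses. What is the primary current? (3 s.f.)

V_A = 240 × 216/1515 = 34.218 V; V_B = 240 × 63/1515 = 9.9802 V; V_C = 240 × 174/1515 = 27.564 V.
P_out = V_A I_A + V_B I_B + V_C I_C = 34.218×2.26 + 9.9802×2.75 + 27.564×4.54 = 77.332 + 27.446 + 125.14 = 229.92 W.
Ideal ⇒ P_in = P_out, so I_p = P_out/V_p = 229.92/240 = 0.958 A.

I_p ≈ 0.958 A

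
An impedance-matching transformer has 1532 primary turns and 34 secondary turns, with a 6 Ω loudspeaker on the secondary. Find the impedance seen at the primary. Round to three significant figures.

Z_p = (N_p/N_s)² × Z_s = (1532/34)² × 6 = 12200 Ω.

Z_p ≈ 12200 Ω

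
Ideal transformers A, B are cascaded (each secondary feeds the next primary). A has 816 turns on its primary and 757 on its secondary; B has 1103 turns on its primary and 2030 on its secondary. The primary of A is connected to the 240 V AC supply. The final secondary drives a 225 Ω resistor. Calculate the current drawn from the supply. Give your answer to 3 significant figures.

I_supply ≈ 3.11 A

Secondary of A: V = 240.00 × 757/816 = 222.65 V.
Secondary of B: V = 222.65 × 2030/1103 = 409.77 V.
I_load = 409.77/225 = 1.8212 A, so P_out = 409.77 × 1.8212 = 746.26 W.
All ideal ⇒ P_in = P_out, so I_supply = 746.26/240 = 3.11 A.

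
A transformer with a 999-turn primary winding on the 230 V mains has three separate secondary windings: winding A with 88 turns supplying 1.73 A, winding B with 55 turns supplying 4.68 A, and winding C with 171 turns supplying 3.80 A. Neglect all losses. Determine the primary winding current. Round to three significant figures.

I_p ≈ 1.06 A

V_A = 230 × 88/999 = 20.260 V; V_B = 230 × 55/999 = 12.663 V; V_C = 230 × 171/999 = 39.369 V.
P_out = V_A I_A + V_B I_B + V_C I_C = 20.260×1.73 + 12.663×4.68 + 39.369×3.80 = 35.050 + 59.261 + 149.60 = 243.92 W.
Ideal ⇒ P_in = P_out, so I_p = P_out/V_p = 243.92/230 = 1.06 A.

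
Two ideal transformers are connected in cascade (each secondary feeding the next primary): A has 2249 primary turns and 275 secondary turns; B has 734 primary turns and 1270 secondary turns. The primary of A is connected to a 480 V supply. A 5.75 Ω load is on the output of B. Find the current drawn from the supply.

After A: V = 480.00 × 275/2249 = 58.693 V.
After B: V = 58.693 × 1270/734 = 101.55 V.
I_load = 101.55/5.75 = 17.661 A, so P_out = 101.55 × 17.661 = 1793.6 W.
All ideal ⇒ P_in = P_out, so I_supply = 1793.6/480 = 3.74 A.

I_supply ≈ 3.74 A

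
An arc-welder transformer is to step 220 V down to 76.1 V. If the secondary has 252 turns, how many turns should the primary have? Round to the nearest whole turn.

N_p = 729 turns

N_p/N_s = V_p/V_s, so N_p = 252 × 220/76.1 = 728.5 ≈ 729 turns.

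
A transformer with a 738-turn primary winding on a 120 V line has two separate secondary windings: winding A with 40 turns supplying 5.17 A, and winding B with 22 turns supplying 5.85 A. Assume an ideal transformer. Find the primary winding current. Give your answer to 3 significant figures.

I_p ≈ 0.455 A

V_A = 120 × 40/738 = 6.5041 V; V_B = 120 × 22/738 = 3.5772 V.
P_out = V_A I_A + V_B I_B = 6.5041×5.17 + 3.5772×5.85 = 33.626 + 20.927 = 54.553 W.
Ideal ⇒ P_in = P_out, so I_p = P_out/V_p = 54.553/120 = 0.455 A.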